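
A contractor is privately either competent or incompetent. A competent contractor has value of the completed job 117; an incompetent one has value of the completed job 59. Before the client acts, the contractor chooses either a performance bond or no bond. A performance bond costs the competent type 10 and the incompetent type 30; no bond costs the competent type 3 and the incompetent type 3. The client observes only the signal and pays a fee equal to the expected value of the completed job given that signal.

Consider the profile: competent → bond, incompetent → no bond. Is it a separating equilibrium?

Under separation the client infers type exactly: bond → competent (pays 117), no bond → incompetent (pays 59).
Competent: bond gives 117 − 10 = 107; no bond gives 59 − 3 = 56. No deviation. ✓
Incompetent: no bond gives 59 − 3 = 56; bond gives 117 − 30 = 87. Would deviate. ✗

No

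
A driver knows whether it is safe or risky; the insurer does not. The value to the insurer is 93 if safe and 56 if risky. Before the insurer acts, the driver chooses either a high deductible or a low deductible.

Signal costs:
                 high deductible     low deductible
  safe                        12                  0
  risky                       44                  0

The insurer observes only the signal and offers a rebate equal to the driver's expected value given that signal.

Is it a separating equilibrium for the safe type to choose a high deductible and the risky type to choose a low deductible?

Yes

Under separation the insurer infers type exactly: high deductible → safe (pays 93), low deductible → risky (pays 56).
Safe: high deductible gives 93 − 12 = 81; low deductible gives 56 − 0 = 56. No deviation. ✓
Risky: low deductible gives 56 − 0 = 56; high deductible gives 93 − 44 = 49. No deviation. ✓
Neither type gains from mimicking the other.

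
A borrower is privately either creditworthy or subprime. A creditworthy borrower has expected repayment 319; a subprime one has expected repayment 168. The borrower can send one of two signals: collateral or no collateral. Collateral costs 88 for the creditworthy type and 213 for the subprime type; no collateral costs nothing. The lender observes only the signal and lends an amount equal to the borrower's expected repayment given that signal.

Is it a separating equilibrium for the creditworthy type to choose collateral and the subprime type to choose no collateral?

If types separate, collateral earns payment 319 and no collateral earns 168.
Creditworthy: collateral gives 319 − 88 = 231; no collateral gives 168 − 0 = 168. No deviation. ✓
Subprime: no collateral gives 168 − 0 = 168; collateral gives 319 − 213 = 106. No deviation. ✓
Neither type gains from mimicking the other.

Yes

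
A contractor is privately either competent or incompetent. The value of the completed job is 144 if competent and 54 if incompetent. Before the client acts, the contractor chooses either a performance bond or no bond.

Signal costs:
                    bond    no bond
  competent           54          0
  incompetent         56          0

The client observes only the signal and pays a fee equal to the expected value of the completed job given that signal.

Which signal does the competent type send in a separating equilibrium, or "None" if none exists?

Try competent → bond, incompetent → no bond:
  Under separation the client infers type exactly: bond → competent (pays 144), no bond → incompetent (pays 54).
  Competent: bond gives 144 − 54 = 90; no bond gives 54 − 0 = 54. No deviation. ✓
  Incompetent: no bond gives 54 − 0 = 54; bond gives 144 − 56 = 88. Would deviate. ✗
Try competent → no bond, incompetent → bond:
  Under separation the client infers type exactly: no bond → competent (pays 144), bond → incompetent (pays 54).
  Competent: no bond gives 144 − 0 = 144; bond gives 54 − 54 = 0. No deviation. ✓
  Incompetent: bond gives 54 − 56 = -2; no bond gives 144 − 0 = 144. Would deviate. ✗
Neither assignment is incentive-compatible.

None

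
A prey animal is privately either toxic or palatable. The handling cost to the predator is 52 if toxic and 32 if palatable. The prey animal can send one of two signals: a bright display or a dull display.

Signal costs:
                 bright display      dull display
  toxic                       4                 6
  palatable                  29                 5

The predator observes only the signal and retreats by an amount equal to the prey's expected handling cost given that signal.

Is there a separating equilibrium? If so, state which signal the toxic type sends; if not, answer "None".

bright display

Try toxic → bright display, palatable → dull display:
  Under separation the predator infers type exactly: bright display → toxic (pays 52), dull display → palatable (pays 32).
  Toxic: bright display gives 52 − 4 = 48; dull display gives 32 − 6 = 26. No deviation. ✓
  Palatable: dull display gives 32 − 5 = 27; bright display gives 52 − 29 = 23. No deviation. ✓
Both hold — the toxic type sends bright display.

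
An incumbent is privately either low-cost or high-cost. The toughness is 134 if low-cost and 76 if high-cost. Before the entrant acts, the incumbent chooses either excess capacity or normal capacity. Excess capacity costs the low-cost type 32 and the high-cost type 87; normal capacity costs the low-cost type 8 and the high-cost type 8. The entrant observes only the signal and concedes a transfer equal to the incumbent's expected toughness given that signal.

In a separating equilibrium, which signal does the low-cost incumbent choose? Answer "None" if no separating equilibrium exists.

Try low-cost → excess capacity, high-cost → normal capacity:
  If types separate, excess capacity earns payment 134 and normal capacity earns 76.
  Low-cost: excess capacity gives 134 − 32 = 102; normal capacity gives 76 − 8 = 68. No deviation. ✓
  High-cost: normal capacity gives 76 − 8 = 68; excess capacity gives 134 − 87 = 47. No deviation. ✓
Both hold — the low-cost type sends excess capacity.

excess capacity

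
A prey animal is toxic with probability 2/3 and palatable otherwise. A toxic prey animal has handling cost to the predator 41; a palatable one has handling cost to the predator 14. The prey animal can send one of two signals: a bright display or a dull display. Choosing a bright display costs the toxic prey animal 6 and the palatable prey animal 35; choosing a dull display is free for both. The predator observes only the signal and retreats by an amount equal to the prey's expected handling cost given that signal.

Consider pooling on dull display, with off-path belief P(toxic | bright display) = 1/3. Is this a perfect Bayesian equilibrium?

Yes

On the equilibrium path (dull display) the predator holds the prior 2/3 and pays 2/3·41 + 1/3·14 = 32. Off-path (bright display) belief 1/3 gives 1/3·41 + 2/3·14 = 23.
Toxic: dull display gives 32 − 0 = 32; bright display gives 23 − 6 = 17. Stays. ✓
Palatable: dull display gives 32 − 0 = 32; bright display gives 23 − 35 = -12. Stays. ✓
Beliefs are Bayes-consistent on-path and both types best-respond.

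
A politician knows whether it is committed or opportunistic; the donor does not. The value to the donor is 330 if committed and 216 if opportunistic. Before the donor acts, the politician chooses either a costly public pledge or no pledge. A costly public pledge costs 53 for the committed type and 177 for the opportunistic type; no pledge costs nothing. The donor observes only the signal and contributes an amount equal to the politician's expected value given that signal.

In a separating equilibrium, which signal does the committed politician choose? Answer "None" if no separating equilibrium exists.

pledge

Try committed → pledge, opportunistic → no pledge:
  If types separate, pledge earns payment 330 and no pledge earns 216.
  Committed: pledge gives 330 − 53 = 277; no pledge gives 216 − 0 = 216. No deviation. ✓
  Opportunistic: no pledge gives 216 − 0 = 216; pledge gives 330 − 177 = 153. No deviation. ✓
Both hold — the committed type sends pledge.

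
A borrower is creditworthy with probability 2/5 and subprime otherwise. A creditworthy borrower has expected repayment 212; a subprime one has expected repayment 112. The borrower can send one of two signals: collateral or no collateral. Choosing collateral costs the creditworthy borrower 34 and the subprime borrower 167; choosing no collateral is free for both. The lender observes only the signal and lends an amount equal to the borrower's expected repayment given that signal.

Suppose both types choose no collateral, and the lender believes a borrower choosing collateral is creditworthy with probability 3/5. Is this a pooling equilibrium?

Yes

At the pooled signal (no collateral) the lender holds the prior 2/5 and pays 2/5·212 + 3/5·112 = 152. Off-path (collateral) belief 3/5 gives 3/5·212 + 2/5·112 = 172.
Creditworthy: no collateral gives 152 − 0 = 152; collateral gives 172 − 34 = 138. Stays. ✓
Subprime: no collateral gives 152 − 0 = 152; collateral gives 172 − 167 = 5. Stays. ✓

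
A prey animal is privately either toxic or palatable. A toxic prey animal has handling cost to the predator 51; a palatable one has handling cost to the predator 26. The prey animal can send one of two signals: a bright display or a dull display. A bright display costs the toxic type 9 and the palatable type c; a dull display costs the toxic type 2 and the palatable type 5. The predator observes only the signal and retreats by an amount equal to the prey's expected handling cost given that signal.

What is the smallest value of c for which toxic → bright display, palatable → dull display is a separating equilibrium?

Under separation: bright display → toxic (pays 51); dull display → palatable (pays 26).
Toxic: 51 − 9 = 42 ≥ 26 − 2 = 24. Holds regardless of c. ✓
Palatable: 26 − 5 ≥ 51 − c, so c ≥ 51 − 21 = 30.

30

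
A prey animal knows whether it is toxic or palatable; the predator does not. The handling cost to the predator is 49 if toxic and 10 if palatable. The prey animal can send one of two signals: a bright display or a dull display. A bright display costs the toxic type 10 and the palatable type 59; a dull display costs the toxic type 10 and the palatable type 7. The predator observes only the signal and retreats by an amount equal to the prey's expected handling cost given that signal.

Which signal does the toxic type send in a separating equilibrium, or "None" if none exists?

Try toxic → bright display, palatable → dull display:
  If types separate, bright display earns payment 49 and dull display earns 10.
  Toxic: bright display gives 49 − 10 = 39; dull display gives 10 − 10 = 0. No deviation. ✓
  Palatable: dull display gives 10 − 7 = 3; bright display gives 49 − 59 = -10. No deviation. ✓
Both hold — the toxic type sends bright display.

bright display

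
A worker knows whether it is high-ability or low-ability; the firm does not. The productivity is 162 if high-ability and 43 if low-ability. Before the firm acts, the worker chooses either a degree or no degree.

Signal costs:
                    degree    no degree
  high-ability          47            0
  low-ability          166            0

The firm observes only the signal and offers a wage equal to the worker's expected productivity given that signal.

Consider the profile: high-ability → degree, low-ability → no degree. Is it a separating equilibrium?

Under separation the firm infers type exactly: degree → high-ability (pays 162), no degree → low-ability (pays 43).
High-ability: degree gives 162 − 47 = 115; no degree gives 43 − 0 = 43. No deviation. ✓
Low-ability: no degree gives 43 − 0 = 43; degree gives 162 − 166 = -4. No deviation. ✓
Both incentive constraints hold.

Yes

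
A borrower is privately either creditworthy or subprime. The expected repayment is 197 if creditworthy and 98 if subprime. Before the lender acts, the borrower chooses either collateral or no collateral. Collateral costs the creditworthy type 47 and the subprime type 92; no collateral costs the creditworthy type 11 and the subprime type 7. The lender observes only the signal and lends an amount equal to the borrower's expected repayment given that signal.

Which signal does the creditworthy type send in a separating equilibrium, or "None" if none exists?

None

Try creditworthy → collateral, subprime → no collateral:
  Under separation the lender infers type exactly: collateral → creditworthy (pays 197), no collateral → subprime (pays 98).
  Creditworthy: collateral gives 197 − 47 = 150; no collateral gives 98 − 11 = 87. No deviation. ✓
  Subprime: no collateral gives 98 − 7 = 91; collateral gives 197 − 92 = 105. Would deviate. ✗
Try creditworthy → no collateral, subprime → collateral:
  Under separation the lender infers type exactly: no collateral → creditworthy (pays 197), collateral → subprime (pays 98).
  Creditworthy: no collateral gives 197 − 11 = 186; collateral gives 98 − 47 = 51. No deviation. ✓
  Subprime: collateral gives 98 − 92 = 6; no collateral gives 197 − 7 = 190. Would deviate. ✗
Neither assignment is incentive-compatible.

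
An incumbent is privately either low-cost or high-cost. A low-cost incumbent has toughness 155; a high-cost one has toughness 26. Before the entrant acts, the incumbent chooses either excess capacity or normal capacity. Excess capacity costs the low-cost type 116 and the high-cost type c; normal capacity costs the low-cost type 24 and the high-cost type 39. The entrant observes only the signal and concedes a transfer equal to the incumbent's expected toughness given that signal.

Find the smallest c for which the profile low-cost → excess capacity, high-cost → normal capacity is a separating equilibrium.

168

Under separation: excess capacity → low-cost (pays 155); normal capacity → high-cost (pays 26).
Low-cost: 155 − 116 = 39 ≥ 26 − 24 = 2. Holds regardless of c. ✓
High-cost: 26 − 39 ≥ 155 − c, so c ≥ 155 − -13 = 168.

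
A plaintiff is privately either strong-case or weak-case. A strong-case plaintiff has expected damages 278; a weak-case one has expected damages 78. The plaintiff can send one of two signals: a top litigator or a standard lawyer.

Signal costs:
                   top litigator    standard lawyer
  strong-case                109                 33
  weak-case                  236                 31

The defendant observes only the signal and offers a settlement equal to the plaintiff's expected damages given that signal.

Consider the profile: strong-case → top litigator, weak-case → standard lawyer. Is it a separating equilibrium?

If types separate, top litigator earns payment 278 and standard lawyer earns 78.
Strong-case: top litigator gives 278 − 109 = 169; standard lawyer gives 78 − 33 = 45. No deviation. ✓
Weak-case: standard lawyer gives 78 − 31 = 47; top litigator gives 278 − 236 = 42. No deviation. ✓
Neither type gains from mimicking the other.

Yes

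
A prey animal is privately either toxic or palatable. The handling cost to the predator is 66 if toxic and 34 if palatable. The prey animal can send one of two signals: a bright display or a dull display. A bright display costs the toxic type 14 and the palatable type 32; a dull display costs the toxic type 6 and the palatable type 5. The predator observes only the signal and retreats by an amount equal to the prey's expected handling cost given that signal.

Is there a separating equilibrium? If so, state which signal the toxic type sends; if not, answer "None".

None

Try toxic → bright display, palatable → dull display:
  Under separation the predator infers type exactly: bright display → toxic (pays 66), dull display → palatable (pays 34).
  Toxic: bright display gives 66 − 14 = 52; dull display gives 34 − 6 = 28. No deviation. ✓
  Palatable: dull display gives 34 − 5 = 29; bright display gives 66 − 32 = 34. Would deviate. ✗
Try toxic → dull display, palatable → bright display:
  Under separation the predator infers type exactly: dull display → toxic (pays 66), bright display → palatable (pays 34).
  Toxic: dull display gives 66 − 6 = 60; bright display gives 34 − 14 = 20. No deviation. ✓
  Palatable: bright display gives 34 − 32 = 2; dull display gives 66 − 5 = 61. Would deviate. ✗
Neither assignment is incentive-compatible.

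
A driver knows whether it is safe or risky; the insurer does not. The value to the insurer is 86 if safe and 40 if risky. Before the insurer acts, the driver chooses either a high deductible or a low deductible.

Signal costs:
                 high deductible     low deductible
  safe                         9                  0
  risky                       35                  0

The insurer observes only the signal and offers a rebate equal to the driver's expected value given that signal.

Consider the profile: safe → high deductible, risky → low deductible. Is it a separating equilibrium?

No

Under separation the insurer infers type exactly: high deductible → safe (pays 86), low deductible → risky (pays 40).
Safe: high deductible gives 86 − 9 = 77; low deductible gives 40 − 0 = 40. No deviation. ✓
Risky: low deductible gives 40 − 0 = 40; high deductible gives 86 − 35 = 51. Would deviate. ✗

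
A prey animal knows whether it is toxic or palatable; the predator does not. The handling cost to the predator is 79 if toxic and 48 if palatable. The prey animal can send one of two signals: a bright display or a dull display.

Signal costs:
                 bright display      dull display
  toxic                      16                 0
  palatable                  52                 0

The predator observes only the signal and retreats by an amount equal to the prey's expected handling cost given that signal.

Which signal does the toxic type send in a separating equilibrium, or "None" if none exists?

Try toxic → bright display, palatable → dull display:
  Under separation the predator infers type exactly: bright display → toxic (pays 79), dull display → palatable (pays 48).
  Toxic: bright display gives 79 − 16 = 63; dull display gives 48 − 0 = 48. No deviation. ✓
  Palatable: dull display gives 48 − 0 = 48; bright display gives 79 − 52 = 27. No deviation. ✓
Both hold — the toxic type sends bright display.

bright display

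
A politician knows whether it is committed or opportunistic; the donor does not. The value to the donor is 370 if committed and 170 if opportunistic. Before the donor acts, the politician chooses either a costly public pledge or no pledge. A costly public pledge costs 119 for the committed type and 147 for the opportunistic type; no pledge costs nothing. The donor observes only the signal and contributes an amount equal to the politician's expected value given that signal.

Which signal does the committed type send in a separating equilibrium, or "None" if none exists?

Try committed → pledge, opportunistic → no pledge:
  If types separate, pledge earns payment 370 and no pledge earns 170.
  Committed: pledge gives 370 − 119 = 251; no pledge gives 170 − 0 = 170. No deviation. ✓
  Opportunistic: no pledge gives 170 − 0 = 170; pledge gives 370 − 147 = 223. Would deviate. ✗
Try committed → no pledge, opportunistic → pledge:
  If types separate, no pledge earns payment 370 and pledge earns 170.
  Committed: no pledge gives 370 − 0 = 370; pledge gives 170 − 119 = 51. No deviation. ✓
  Opportunistic: pledge gives 170 − 147 = 23; no pledge gives 370 − 0 = 370. Would deviate. ✗
Neither assignment is incentive-compatible.

None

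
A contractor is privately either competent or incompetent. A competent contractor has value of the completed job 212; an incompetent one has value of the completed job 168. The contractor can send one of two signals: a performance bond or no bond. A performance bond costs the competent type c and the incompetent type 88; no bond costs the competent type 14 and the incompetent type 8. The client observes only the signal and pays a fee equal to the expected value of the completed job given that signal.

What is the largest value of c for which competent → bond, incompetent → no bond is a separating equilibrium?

58

Under separation: bond → competent (pays 212); no bond → incompetent (pays 168).
Incompetent: 168 − 8 = 160 ≥ 212 − 88 = 124. Holds regardless of c. ✓
Competent: 212 − c ≥ 168 − 14, so c ≤ 212 − 154 = 58.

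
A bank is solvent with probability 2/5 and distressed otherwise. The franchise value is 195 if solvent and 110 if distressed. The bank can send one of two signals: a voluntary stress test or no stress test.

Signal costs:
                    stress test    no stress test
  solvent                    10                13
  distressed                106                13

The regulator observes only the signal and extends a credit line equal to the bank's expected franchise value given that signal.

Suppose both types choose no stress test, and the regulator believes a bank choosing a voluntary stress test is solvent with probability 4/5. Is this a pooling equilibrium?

At the pooled signal (no stress test) the regulator holds the prior 2/5 and pays 2/5·195 + 3/5·110 = 144. Off-path (stress test) belief 4/5 gives 4/5·195 + 1/5·110 = 178.
Solvent: no stress test gives 144 − 13 = 131; stress test gives 178 − 10 = 168. Deviates. ✗
Distressed: no stress test gives 144 − 13 = 131; stress test gives 178 − 106 = 72. Stays. ✓

No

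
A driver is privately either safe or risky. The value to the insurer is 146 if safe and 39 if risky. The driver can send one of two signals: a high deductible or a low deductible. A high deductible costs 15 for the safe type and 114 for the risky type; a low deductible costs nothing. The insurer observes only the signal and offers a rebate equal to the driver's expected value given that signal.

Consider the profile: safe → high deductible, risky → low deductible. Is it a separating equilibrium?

Yes

If types separate, high deductible earns payment 146 and low deductible earns 39.
Safe: high deductible gives 146 − 15 = 131; low deductible gives 39 − 0 = 39. No deviation. ✓
Risky: low deductible gives 39 − 0 = 39; high deductible gives 146 − 114 = 32. No deviation. ✓
Both incentive constraints hold.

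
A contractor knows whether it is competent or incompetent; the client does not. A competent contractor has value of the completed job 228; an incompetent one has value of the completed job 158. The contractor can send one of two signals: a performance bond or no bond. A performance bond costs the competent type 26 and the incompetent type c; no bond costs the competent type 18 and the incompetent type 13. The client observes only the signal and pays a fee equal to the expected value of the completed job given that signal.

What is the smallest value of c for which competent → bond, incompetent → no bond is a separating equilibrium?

83

Under separation: bond → competent (pays 228); no bond → incompetent (pays 158).
Competent: 228 − 26 = 202 ≥ 158 − 18 = 140. Holds regardless of c. ✓
Incompetent: 158 − 13 ≥ 228 − c, so c ≥ 228 − 145 = 83.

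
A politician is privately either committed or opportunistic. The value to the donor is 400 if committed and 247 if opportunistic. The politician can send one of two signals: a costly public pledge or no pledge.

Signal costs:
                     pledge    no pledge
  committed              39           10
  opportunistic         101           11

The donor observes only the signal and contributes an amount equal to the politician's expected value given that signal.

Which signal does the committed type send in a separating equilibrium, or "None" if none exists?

None

Try committed → pledge, opportunistic → no pledge:
  If types separate, pledge earns payment 400 and no pledge earns 247.
  Committed: pledge gives 400 − 39 = 361; no pledge gives 247 − 10 = 237. No deviation. ✓
  Opportunistic: no pledge gives 247 − 11 = 236; pledge gives 400 − 101 = 299. Would deviate. ✗
Try committed → no pledge, opportunistic → pledge:
  If types separate, no pledge earns payment 400 and pledge earns 247.
  Committed: no pledge gives 400 − 10 = 390; pledge gives 247 − 39 = 208. No deviation. ✓
  Opportunistic: pledge gives 247 − 101 = 146; no pledge gives 400 − 11 = 389. Would deviate. ✗
Neither assignment is incentive-compatible.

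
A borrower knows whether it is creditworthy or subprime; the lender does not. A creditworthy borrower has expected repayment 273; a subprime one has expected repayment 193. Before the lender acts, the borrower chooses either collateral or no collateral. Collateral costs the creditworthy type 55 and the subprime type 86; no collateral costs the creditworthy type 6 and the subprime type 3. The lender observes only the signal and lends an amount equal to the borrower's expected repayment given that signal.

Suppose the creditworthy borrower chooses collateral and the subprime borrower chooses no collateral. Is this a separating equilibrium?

Yes

If types separate, collateral earns payment 273 and no collateral earns 193.
Creditworthy: collateral gives 273 − 55 = 218; no collateral gives 193 − 6 = 187. No deviation. ✓
Subprime: no collateral gives 193 − 3 = 190; collateral gives 273 − 86 = 187. No deviation. ✓
Neither type gains from mimicking the other.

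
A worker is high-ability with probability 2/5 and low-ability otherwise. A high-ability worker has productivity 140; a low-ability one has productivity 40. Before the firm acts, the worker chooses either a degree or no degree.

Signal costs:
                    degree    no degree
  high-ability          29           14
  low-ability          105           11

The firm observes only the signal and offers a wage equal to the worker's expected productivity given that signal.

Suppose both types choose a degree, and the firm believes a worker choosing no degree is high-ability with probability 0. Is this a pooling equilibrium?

No

At the pooled signal (degree) the firm holds the prior 2/5 and pays 2/5·140 + 3/5·40 = 80. Off-path (no degree) belief 0 gives 0·140 + 1·40 = 40.
High-ability: degree gives 80 − 29 = 51; no degree gives 40 − 14 = 26. Stays. ✓
Low-ability: degree gives 80 − 105 = -25; no degree gives 40 − 11 = 29. Deviates. ✗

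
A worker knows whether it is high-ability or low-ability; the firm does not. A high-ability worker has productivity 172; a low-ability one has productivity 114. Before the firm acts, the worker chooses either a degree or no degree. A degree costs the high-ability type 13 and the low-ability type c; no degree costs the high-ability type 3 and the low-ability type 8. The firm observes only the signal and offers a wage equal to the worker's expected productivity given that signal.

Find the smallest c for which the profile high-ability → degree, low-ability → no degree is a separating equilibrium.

66

Under separation: degree → high-ability (pays 172); no degree → low-ability (pays 114).
High-ability: 172 − 13 = 159 ≥ 114 − 3 = 111. Holds regardless of c. ✓
Low-ability: 114 − 8 ≥ 172 − c, so c ≥ 172 − 106 = 66.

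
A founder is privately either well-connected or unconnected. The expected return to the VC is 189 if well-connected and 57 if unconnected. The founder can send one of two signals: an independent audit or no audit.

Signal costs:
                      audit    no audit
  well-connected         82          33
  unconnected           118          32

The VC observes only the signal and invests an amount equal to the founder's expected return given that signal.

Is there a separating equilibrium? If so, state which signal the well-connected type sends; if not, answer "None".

Try well-connected → audit, unconnected → no audit:
  If types separate, audit earns payment 189 and no audit earns 57.
  Well-connected: audit gives 189 − 82 = 107; no audit gives 57 − 33 = 24. No deviation. ✓
  Unconnected: no audit gives 57 − 32 = 25; audit gives 189 − 118 = 71. Would deviate. ✗
Try well-connected → no audit, unconnected → audit:
  If types separate, no audit earns payment 189 and audit earns 57.
  Well-connected: no audit gives 189 − 33 = 156; audit gives 57 − 82 = -25. No deviation. ✓
  Unconnected: audit gives 57 − 118 = -61; no audit gives 189 − 32 = 157. Would deviate. ✗
Neither assignment is incentive-compatible.

None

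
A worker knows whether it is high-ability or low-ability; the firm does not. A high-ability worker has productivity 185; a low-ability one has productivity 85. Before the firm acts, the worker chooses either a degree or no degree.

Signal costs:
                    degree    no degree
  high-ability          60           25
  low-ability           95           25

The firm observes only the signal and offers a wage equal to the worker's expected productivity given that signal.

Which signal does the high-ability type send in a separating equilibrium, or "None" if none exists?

None

Try high-ability → degree, low-ability → no degree:
  If types separate, degree earns payment 185 and no degree earns 85.
  High-ability: degree gives 185 − 60 = 125; no degree gives 85 − 25 = 60. No deviation. ✓
  Low-ability: no degree gives 85 − 25 = 60; degree gives 185 − 95 = 90. Would deviate. ✗
Try high-ability → no degree, low-ability → degree:
  If types separate, no degree earns payment 185 and degree earns 85.
  High-ability: no degree gives 185 − 25 = 160; degree gives 85 − 60 = 25. No deviation. ✓
  Low-ability: degree gives 85 − 95 = -10; no degree gives 185 − 25 = 160. Would deviate. ✗
Neither assignment is incentive-compatible.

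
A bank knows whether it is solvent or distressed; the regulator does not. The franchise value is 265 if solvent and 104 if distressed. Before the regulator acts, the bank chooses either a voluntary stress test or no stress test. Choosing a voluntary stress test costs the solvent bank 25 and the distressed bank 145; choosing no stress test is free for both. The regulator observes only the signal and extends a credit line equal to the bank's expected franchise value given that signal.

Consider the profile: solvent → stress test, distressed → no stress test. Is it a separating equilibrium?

If types separate, stress test earns payment 265 and no stress test earns 104.
Solvent: stress test gives 265 − 25 = 240; no stress test gives 104 − 0 = 104. No deviation. ✓
Distressed: no stress test gives 104 − 0 = 104; stress test gives 265 − 145 = 120. Would deviate. ✗

No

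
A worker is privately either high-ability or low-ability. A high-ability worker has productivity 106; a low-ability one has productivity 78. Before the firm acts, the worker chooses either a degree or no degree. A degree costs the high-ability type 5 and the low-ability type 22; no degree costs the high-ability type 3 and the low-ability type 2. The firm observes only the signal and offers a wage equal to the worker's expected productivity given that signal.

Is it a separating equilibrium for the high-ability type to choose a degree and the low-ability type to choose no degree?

No

Under separation the firm infers type exactly: degree → high-ability (pays 106), no degree → low-ability (pays 78).
High-ability: degree gives 106 − 5 = 101; no degree gives 78 − 3 = 75. No deviation. ✓
Low-ability: no degree gives 78 − 2 = 76; degree gives 106 − 22 = 84. Would deviate. ✗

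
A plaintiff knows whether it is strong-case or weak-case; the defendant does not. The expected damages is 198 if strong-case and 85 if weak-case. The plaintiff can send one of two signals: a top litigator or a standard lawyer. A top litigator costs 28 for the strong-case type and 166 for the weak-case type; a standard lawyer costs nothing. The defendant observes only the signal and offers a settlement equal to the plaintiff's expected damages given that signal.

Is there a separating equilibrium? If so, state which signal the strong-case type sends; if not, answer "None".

top litigator

Try strong-case → top litigator, weak-case → standard lawyer:
  Under separation the defendant infers type exactly: top litigator → strong-case (pays 198), standard lawyer → weak-case (pays 85).
  Strong-case: top litigator gives 198 − 28 = 170; standard lawyer gives 85 − 0 = 85. No deviation. ✓
  Weak-case: standard lawyer gives 85 − 0 = 85; top litigator gives 198 − 166 = 32. No deviation. ✓
Both hold — the strong-case type sends top litigator.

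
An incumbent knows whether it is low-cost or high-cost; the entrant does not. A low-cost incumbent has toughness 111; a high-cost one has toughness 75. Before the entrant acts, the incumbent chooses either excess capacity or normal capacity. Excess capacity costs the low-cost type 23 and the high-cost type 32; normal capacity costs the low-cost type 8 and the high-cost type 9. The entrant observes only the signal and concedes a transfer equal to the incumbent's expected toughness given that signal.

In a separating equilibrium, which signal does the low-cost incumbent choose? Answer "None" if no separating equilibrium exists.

None

Try low-cost → excess capacity, high-cost → normal capacity:
  If types separate, excess capacity earns payment 111 and normal capacity earns 75.
  Low-cost: excess capacity gives 111 − 23 = 88; normal capacity gives 75 − 8 = 67. No deviation. ✓
  High-cost: normal capacity gives 75 − 9 = 66; excess capacity gives 111 − 32 = 79. Would deviate. ✗
Try low-cost → normal capacity, high-cost → excess capacity:
  If types separate, normal capacity earns payment 111 and excess capacity earns 75.
  Low-cost: normal capacity gives 111 − 8 = 103; excess capacity gives 75 − 23 = 52. No deviation. ✓
  High-cost: excess capacity gives 75 − 32 = 43; normal capacity gives 111 − 9 = 102. Would deviate. ✗
Neither assignment is incentive-compatible.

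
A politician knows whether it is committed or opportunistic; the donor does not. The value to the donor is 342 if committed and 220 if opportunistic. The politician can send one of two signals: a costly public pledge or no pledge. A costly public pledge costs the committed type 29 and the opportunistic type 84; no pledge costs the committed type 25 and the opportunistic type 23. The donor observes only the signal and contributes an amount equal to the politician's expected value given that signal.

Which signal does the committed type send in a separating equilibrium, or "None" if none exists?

None

Try committed → pledge, opportunistic → no pledge:
  If types separate, pledge earns payment 342 and no pledge earns 220.
  Committed: pledge gives 342 − 29 = 313; no pledge gives 220 − 25 = 195. No deviation. ✓
  Opportunistic: no pledge gives 220 − 23 = 197; pledge gives 342 − 84 = 258. Would deviate. ✗
Try committed → no pledge, opportunistic → pledge:
  If types separate, no pledge earns payment 342 and pledge earns 220.
  Committed: no pledge gives 342 − 25 = 317; pledge gives 220 − 29 = 191. No deviation. ✓
  Opportunistic: pledge gives 220 − 84 = 136; no pledge gives 342 − 23 = 319. Would deviate. ✗
Neither assignment is incentive-compatible.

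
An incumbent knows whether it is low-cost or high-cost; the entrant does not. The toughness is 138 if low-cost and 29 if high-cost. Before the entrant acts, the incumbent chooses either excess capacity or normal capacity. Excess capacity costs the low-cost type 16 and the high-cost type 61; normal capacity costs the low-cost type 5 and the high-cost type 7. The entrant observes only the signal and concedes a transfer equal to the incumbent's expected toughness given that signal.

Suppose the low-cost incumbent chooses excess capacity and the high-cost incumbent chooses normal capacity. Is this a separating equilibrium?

Under separation the entrant infers type exactly: excess capacity → low-cost (pays 138), normal capacity → high-cost (pays 29).
Low-cost: excess capacity gives 138 − 16 = 122; normal capacity gives 29 − 5 = 24. No deviation. ✓
High-cost: normal capacity gives 29 − 7 = 22; excess capacity gives 138 − 61 = 77. Would deviate. ✗

No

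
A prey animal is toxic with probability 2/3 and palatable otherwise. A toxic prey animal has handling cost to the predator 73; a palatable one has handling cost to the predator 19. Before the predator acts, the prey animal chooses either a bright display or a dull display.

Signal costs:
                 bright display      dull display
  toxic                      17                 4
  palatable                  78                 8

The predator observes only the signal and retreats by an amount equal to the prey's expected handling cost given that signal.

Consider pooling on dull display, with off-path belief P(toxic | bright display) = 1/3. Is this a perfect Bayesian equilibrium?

Yes

At the pooled signal (dull display) the predator holds the prior 2/3 and pays 2/3·73 + 1/3·19 = 55. Off-path (bright display) belief 1/3 gives 1/3·73 + 2/3·19 = 37.
Toxic: dull display gives 55 − 4 = 51; bright display gives 37 − 17 = 20. Stays. ✓
Palatable: dull display gives 55 − 8 = 47; bright display gives 37 − 78 = -41. Stays. ✓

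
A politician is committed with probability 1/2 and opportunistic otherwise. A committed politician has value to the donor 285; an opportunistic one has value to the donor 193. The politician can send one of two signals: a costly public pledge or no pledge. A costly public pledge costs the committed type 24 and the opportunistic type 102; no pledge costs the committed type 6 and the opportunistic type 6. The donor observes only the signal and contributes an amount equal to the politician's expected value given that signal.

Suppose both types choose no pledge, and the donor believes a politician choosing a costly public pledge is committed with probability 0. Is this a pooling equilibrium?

On the equilibrium path (no pledge) the donor holds the prior 1/2 and pays 1/2·285 + 1/2·193 = 239. Off-path (pledge) belief 0 gives 0·285 + 1·193 = 193.
Committed: no pledge gives 239 − 6 = 233; pledge gives 193 − 24 = 169. Stays. ✓
Opportunistic: no pledge gives 239 − 6 = 233; pledge gives 193 − 102 = 91. Stays. ✓
Beliefs are Bayes-consistent on-path and both types best-respond.

Yes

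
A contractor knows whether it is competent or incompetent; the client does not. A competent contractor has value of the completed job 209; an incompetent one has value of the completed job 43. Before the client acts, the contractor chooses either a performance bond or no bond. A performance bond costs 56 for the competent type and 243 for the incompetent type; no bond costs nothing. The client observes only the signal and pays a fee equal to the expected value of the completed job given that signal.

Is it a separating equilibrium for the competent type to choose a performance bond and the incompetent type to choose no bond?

Under separation the client infers type exactly: bond → competent (pays 209), no bond → incompetent (pays 43).
Competent: bond gives 209 − 56 = 153; no bond gives 43 − 0 = 43. No deviation. ✓
Incompetent: no bond gives 43 − 0 = 43; bond gives 209 − 243 = -34. No deviation. ✓
Neither type gains from mimicking the other.

Yes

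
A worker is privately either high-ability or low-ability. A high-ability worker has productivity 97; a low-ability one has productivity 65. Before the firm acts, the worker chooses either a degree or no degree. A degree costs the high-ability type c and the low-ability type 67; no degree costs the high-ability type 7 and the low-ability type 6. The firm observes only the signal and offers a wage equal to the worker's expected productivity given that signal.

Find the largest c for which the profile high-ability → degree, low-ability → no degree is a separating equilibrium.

Under separation: degree → high-ability (pays 97); no degree → low-ability (pays 65).
Low-ability: 65 − 6 = 59 ≥ 97 − 67 = 30. Holds regardless of c. ✓
High-ability: 97 − c ≥ 65 − 7, so c ≤ 97 − 58 = 39.

39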